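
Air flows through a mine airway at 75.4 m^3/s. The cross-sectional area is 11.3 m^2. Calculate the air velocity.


Velocity = flow rate / cross-sectional area
= 75.4 / 11.3
= 6.6726 m/s

6.6726 m/s


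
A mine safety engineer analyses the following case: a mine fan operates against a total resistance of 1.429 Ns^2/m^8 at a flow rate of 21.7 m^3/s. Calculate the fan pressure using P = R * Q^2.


Compute Q^2:
Q^2 = 21.7^2 = 470.89
Compute pressure:
P = R * Q^2 = 1.429 * 470.89
= 672.9018 Pa

672.9018 Pa


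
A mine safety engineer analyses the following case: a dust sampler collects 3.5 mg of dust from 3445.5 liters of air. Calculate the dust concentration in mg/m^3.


1.0158 mg/m^3

Convert liters to m^3: 1 m^3 = 1000 L
Concentration = mass / volume * 1000
= 3.5 / 3445.5 * 1000
= 0.001015817733 * 1000
= 1.0158 mg/m^3


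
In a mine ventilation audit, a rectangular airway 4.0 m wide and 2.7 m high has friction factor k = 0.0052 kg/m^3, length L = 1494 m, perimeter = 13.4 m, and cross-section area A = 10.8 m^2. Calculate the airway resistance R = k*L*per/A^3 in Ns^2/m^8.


Compute the numerator:
k * L * per = 0.0052 * 1494 * 13.4
= 104.10192
Compute the denominator:
A^3 = 10.8^3 = 1259.712
Resistance:
R = 104.10192 / 1259.712
= 0.0826 Ns^2/m^8

0.0826 Ns^2/m^8


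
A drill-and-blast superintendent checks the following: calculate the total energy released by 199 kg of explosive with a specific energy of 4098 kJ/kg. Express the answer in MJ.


Energy = mass * specific_energy / 1000
= 199 * 4098 / 1000
= 815502 / 1000
= 815.502 MJ

815.502 MJ


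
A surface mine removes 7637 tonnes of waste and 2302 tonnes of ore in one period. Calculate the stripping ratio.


3.3175

Stripping ratio = waste tonnage / ore tonnage
= 7637 / 2302
= 3.3175


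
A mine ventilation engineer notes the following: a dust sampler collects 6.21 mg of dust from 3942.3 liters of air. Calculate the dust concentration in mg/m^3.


Convert liters to m^3: 1 m^3 = 1000 L
Concentration = mass / volume * 1000
= 6.21 / 3942.3 * 1000
= 0.001575222586 * 1000
= 1.5752 mg/m^3

1.5752 mg/m^3


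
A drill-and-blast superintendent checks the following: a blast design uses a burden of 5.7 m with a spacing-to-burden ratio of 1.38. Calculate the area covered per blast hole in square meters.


First, find the spacing:
Spacing = burden * ratio = 5.7 * 1.38
= 7.866 m
Then, calculate the area:
Area = burden * spacing = 5.7 * 7.866
= 44.8362 m^2

44.8362 m^2


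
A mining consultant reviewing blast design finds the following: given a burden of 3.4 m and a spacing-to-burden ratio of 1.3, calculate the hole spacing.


4.42 m

Spacing = burden * ratio
= 3.4 * 1.3
= 4.42 m


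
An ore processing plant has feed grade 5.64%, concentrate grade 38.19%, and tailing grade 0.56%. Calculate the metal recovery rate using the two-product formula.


91.4113%

Using the two-product formula:
R = 100 * c * (f - t) / (f * (c - t))
Numerator = 100 * 38.19 * (5.64 - 0.56)
= 100 * 38.19 * 5.08
= 19400.52
Denominator = 5.64 * (38.19 - 0.56)
= 5.64 * 37.63
= 212.2332
R = 19400.52 / 212.2332
= 91.4113%


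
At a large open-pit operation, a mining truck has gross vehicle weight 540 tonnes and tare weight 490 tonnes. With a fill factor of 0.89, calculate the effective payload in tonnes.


44.5 tonnes

Maximum payload = gross - tare
= 540 - 490 = 50 tonnes
Effective payload = max payload * fill factor
= 50 * 0.89
= 44.5 tonnes


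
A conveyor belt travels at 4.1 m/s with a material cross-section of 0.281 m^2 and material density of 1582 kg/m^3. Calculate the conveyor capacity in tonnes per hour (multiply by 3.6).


Volumetric flow = speed * area
= 4.1 * 0.281 = 1.1521 m^3/s
Mass flow = volumetric * density
= 1.1521 * 1582 = 1822.6222 kg/s
Convert to t/h: multiply by 3.6
Capacity = 1822.6222 * 3.6
= 6561.4399 t/h

6561.4399 t/h


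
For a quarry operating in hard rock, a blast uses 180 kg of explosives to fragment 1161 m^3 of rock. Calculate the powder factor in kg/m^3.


Powder factor = explosive mass / rock volume
= 180 / 1161
= 0.155 kg/m^3

0.155 kg/m^3


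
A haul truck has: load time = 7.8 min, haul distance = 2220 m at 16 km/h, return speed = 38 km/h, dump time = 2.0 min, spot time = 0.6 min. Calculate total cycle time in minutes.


22.2303 min

Convert haul speed to m/min: 16 * 1000/60 = 266.6666667 m/min
Haul time = 2220 / 266.6666667 = 8.325 min
Convert return speed to m/min: 38 * 1000/60 = 633.3333333 m/min
Return time = 2220 / 633.3333333 = 3.505263158 min
Total cycle time:
= 7.8 + 8.325 + 2.0 + 3.505263158 + 0.6
= 22.2303 min


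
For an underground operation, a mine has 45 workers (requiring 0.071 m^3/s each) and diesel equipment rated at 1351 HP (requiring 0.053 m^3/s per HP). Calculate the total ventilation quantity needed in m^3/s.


74.798 m^3/s

Airflow for workers:
Q_people = 45 * 0.071 = 3.195 m^3/s
Airflow for diesel equipment:
Q_diesel = 1351 * 0.053 = 71.603 m^3/s
Total ventilation:
Q_total = 3.195 + 71.603
= 74.798 m^3/s


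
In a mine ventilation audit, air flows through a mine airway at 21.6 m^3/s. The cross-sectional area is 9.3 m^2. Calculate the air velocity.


Velocity = flow rate / cross-sectional area
= 21.6 / 9.3
= 2.3226 m/s

2.3226 m/s


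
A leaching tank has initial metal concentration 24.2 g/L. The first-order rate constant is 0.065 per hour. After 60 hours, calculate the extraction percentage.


Compute the exponent:
-k * t = -0.065 * 60 = -3.9
Remaining concentration:
C = 24.2 * exp(-3.9)
= 24.2 * 0.02024191145
= 0.489854257 g/L
Extracted = 24.2 - 0.489854257 = 23.71014574 g/L
Extraction % = 23.71014574 / 24.2 * 100
= 97.9758%

97.9758%


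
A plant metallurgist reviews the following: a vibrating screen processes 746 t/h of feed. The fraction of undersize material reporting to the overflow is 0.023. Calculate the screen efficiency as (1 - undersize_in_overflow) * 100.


Screen efficiency = (1 - fraction of undersize in overflow) * 100
= (1 - 0.023) * 100
= 0.977 * 100
= 97.7%

97.7%


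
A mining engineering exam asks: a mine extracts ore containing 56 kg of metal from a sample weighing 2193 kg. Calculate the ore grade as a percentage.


Ore grade = (metal mass / ore mass) * 100
= (56 / 2193) * 100
= 0.02553579571 * 100
= 2.5536%

2.5536%


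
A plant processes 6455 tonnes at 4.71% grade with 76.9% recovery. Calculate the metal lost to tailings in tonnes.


Total metal in feed:
= 6455 * 4.71 / 100 = 304.0305 tonnes
Metal recovered:
= 304.0305 * 76.9 / 100 = 233.7994545 tonnes
Metal lost to tailings:
= 304.0305 - 233.7994545
= 70.231 tonnes

70.231 tonnes


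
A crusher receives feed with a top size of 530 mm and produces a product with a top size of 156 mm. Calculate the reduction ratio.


3.3974

Reduction ratio = feed size / product size
= 530 / 156
= 3.3974


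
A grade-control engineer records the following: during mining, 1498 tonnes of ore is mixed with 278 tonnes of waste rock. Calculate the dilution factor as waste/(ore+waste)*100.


15.6532%

Total material = ore + waste
= 1498 + 278 = 1776 tonnes
Dilution = waste / total * 100
= 278 / 1776 * 100
= 0.1565315315 * 100
= 15.6532%


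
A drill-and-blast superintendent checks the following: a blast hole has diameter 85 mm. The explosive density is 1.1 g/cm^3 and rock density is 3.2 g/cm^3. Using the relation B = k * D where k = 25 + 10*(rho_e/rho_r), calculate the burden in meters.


2.4172 m

First, compute k:
rho_e / rho_r = 1.1 / 3.2 = 0.34375
k = 25 + 10 * 0.34375 = 28.4375
Then, compute burden:
B = k * D / 1000 = 28.4375 * 85 / 1000
= 2417.1875 / 1000
= 2.4172 m


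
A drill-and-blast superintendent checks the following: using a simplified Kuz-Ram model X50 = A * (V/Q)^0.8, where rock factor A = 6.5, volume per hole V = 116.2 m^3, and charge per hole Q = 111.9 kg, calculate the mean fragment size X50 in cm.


6.6991 cm

Compute V/Q:
V/Q = 116.2 / 111.9 = 1.038427167
Raise to the power 0.8:
(V/Q)^0.8 = 1.038427167^0.8 = 1.03062538
Multiply by A:
X50 = 6.5 * 1.03062538
= 6.6991 cm


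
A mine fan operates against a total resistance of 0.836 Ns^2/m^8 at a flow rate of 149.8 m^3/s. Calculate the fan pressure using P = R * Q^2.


18759.8734 Pa

Compute Q^2:
Q^2 = 149.8^2 = 22440.04
Compute pressure:
P = R * Q^2 = 0.836 * 22440.04
= 18759.8734 Pa


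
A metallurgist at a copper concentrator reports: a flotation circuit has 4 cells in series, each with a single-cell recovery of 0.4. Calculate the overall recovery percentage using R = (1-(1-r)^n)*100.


Complement of single-cell recovery:
1 - r = 1 - 0.4 = 0.6
Raise to power n:
(1 - r)^4 = 0.6^4 = 0.1296
Overall recovery:
R = (1 - 0.1296) * 100
= 87.04%

87.04%


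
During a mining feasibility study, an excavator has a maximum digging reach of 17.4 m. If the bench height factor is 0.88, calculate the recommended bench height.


15.312 m

Bench height = reach * factor
= 17.4 * 0.88
= 15.312 m


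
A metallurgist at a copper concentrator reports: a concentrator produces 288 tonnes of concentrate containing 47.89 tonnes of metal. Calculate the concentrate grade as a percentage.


Grade = (metal in concentrate / concentrate mass) * 100
= (47.89 / 288) * 100
= 0.1662847222 * 100
= 16.6285%

16.6285%


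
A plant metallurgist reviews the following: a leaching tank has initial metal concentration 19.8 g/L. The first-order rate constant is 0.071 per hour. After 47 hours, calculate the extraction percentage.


Compute the exponent:
-k * t = -0.071 * 47 = -3.337
Remaining concentration:
C = 19.8 * exp(-3.337)
= 19.8 * 0.03554342822
= 0.7037598788 g/L
Extracted = 19.8 - 0.7037598788 = 19.09624012 g/L
Extraction % = 19.09624012 / 19.8 * 100
= 96.4457%

96.4457%


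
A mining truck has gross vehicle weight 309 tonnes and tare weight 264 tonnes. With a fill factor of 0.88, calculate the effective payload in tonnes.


39.6 tonnes

Maximum payload = gross - tare
= 309 - 264 = 45 tonnes
Effective payload = max payload * fill factor
= 45 * 0.88
= 39.6 tonnes


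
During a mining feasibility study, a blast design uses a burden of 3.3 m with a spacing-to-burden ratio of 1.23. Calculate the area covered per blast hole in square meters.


13.3947 m^2

First, find the spacing:
Spacing = burden * ratio = 3.3 * 1.23
= 4.059 m
Then, calculate the area:
Area = burden * spacing = 3.3 * 4.059
= 13.3947 m^2


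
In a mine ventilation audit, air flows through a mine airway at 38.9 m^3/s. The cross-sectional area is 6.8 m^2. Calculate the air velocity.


5.7206 m/s

Velocity = flow rate / cross-sectional area
= 38.9 / 6.8
= 5.7206 m/s


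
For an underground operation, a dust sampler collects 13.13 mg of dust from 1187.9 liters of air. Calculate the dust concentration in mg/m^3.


11.0531 mg/m^3

Convert liters to m^3: 1 m^3 = 1000 L
Concentration = mass / volume * 1000
= 13.13 / 1187.9 * 1000
= 0.01105311895 * 1000
= 11.0531 mg/m^3


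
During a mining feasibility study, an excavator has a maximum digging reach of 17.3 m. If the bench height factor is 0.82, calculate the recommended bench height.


14.186 m

Bench height = reach * factor
= 17.3 * 0.82
= 14.186 m


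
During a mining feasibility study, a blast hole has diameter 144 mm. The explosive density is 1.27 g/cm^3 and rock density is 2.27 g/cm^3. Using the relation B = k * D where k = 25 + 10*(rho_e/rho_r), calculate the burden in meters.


First, compute k:
rho_e / rho_r = 1.27 / 2.27 = 0.5594713656
k = 25 + 10 * 0.5594713656 = 30.59471366
Then, compute burden:
B = k * D / 1000 = 30.59471366 * 144 / 1000
= 4405.638767 / 1000
= 4.4056 m

4.4056 m


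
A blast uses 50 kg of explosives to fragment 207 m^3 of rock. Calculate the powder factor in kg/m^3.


0.2415 kg/m^3

Powder factor = explosive mass / rock volume
= 50 / 207
= 0.2415 kg/m^3


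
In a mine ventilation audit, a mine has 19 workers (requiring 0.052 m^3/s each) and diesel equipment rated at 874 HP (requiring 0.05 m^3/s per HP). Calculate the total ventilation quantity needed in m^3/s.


44.688 m^3/s

Airflow for workers:
Q_people = 19 * 0.052 = 0.988 m^3/s
Airflow for diesel equipment:
Q_diesel = 874 * 0.05 = 43.7 m^3/s
Total ventilation:
Q_total = 0.988 + 43.7
= 44.688 m^3/s


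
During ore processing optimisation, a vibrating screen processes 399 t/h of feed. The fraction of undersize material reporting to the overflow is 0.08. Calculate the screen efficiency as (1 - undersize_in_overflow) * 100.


92.0%

Screen efficiency = (1 - fraction of undersize in overflow) * 100
= (1 - 0.08) * 100
= 0.92 * 100
= 92.0%


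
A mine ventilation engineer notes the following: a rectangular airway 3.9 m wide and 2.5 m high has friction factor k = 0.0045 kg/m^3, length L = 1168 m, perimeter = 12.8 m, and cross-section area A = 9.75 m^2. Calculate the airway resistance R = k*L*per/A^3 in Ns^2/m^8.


0.0726 Ns^2/m^8

Compute the numerator:
k * L * per = 0.0045 * 1168 * 12.8
= 67.2768
Compute the denominator:
A^3 = 9.75^3 = 926.859375
Resistance:
R = 67.2768 / 926.859375
= 0.0726 Ns^2/m^8


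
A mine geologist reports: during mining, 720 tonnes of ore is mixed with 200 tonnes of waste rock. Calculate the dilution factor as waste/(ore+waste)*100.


Total material = ore + waste
= 720 + 200 = 920 tonnes
Dilution = waste / total * 100
= 200 / 920 * 100
= 0.2173913043 * 100
= 21.7391%

21.7391%


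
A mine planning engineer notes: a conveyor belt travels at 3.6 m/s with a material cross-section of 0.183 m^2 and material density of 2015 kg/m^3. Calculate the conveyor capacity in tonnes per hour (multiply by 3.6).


Volumetric flow = speed * area
= 3.6 * 0.183 = 0.6588 m^3/s
Mass flow = volumetric * density
= 0.6588 * 2015 = 1327.482 kg/s
Convert to t/h: multiply by 3.6
Capacity = 1327.482 * 3.6
= 4778.9352 t/h

4778.9352 t/h


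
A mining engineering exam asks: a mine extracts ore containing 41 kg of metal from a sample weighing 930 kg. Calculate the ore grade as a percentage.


4.4086%

Ore grade = (metal mass / ore mass) * 100
= (41 / 930) * 100
= 0.04408602151 * 100
= 4.4086%


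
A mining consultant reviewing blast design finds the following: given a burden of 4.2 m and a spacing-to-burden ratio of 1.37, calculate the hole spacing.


5.754 m

Spacing = burden * ratio
= 4.2 * 1.37
= 5.754 m


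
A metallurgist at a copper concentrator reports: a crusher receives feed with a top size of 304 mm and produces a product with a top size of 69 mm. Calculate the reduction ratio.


4.4058

Reduction ratio = feed size / product size
= 304 / 69
= 4.4058


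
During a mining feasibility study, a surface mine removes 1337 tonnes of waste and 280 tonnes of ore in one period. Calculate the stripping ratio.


4.775

Stripping ratio = waste tonnage / ore tonnage
= 1337 / 280
= 4.775


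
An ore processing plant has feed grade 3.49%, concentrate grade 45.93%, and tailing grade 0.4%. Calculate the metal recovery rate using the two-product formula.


89.3165%

Using the two-product formula:
R = 100 * c * (f - t) / (f * (c - t))
Numerator = 100 * 45.93 * (3.49 - 0.4)
= 100 * 45.93 * 3.09
= 14192.37
Denominator = 3.49 * (45.93 - 0.4)
= 3.49 * 45.53
= 158.8997
R = 14192.37 / 158.8997
= 89.3165%


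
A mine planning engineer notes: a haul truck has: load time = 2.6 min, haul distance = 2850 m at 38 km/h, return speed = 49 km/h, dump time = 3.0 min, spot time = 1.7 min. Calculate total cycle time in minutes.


15.2898 min

Convert haul speed to m/min: 38 * 1000/60 = 633.3333333 m/min
Haul time = 2850 / 633.3333333 = 4.5 min
Convert return speed to m/min: 49 * 1000/60 = 816.6666667 m/min
Return time = 2850 / 816.6666667 = 3.489795918 min
Total cycle time:
= 2.6 + 4.5 + 3.0 + 3.489795918 + 1.7
= 15.2898 min


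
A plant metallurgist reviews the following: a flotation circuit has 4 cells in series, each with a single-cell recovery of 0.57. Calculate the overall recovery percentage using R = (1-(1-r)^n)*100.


Complement of single-cell recovery:
1 - r = 1 - 0.57 = 0.43
Raise to power n:
(1 - r)^4 = 0.43^4 = 0.03418801
Overall recovery:
R = (1 - 0.03418801) * 100
= 96.5812%

96.5812%


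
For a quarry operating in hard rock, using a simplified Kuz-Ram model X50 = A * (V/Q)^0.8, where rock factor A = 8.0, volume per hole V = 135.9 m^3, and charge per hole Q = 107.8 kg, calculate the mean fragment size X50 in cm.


Compute V/Q:
V/Q = 135.9 / 107.8 = 1.260667904
Raise to the power 0.8:
(V/Q)^0.8 = 1.260667904^0.8 = 1.203595504
Multiply by A:
X50 = 8.0 * 1.203595504
= 9.6288 cm

9.6288 cm


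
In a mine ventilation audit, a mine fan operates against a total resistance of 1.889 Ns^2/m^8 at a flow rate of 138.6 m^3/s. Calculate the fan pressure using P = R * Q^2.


Compute Q^2:
Q^2 = 138.6^2 = 19209.96
Compute pressure:
P = R * Q^2 = 1.889 * 19209.96
= 36287.6144 Pa

36287.6144 Pa


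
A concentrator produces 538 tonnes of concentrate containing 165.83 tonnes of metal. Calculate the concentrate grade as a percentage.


30.8234%

Grade = (metal in concentrate / concentrate mass) * 100
= (165.83 / 538) * 100
= 0.3082342007 * 100
= 30.8234%


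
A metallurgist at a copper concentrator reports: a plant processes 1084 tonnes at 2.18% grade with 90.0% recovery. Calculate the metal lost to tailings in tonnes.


Total metal in feed:
= 1084 * 2.18 / 100 = 23.6312 tonnes
Metal recovered:
= 23.6312 * 90.0 / 100 = 21.26808 tonnes
Metal lost to tailings:
= 23.6312 - 21.26808
= 2.3631 tonnes

2.3631 tonnes


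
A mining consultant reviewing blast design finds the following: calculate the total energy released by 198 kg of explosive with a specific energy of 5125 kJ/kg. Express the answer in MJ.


Energy = mass * specific_energy / 1000
= 198 * 5125 / 1000
= 1014750 / 1000
= 1014.75 MJ

1014.75 MJ


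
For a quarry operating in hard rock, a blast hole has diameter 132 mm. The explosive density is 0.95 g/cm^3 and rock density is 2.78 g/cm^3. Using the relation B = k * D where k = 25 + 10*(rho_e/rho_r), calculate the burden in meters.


3.7511 m

First, compute k:
rho_e / rho_r = 0.95 / 2.78 = 0.3417266187
k = 25 + 10 * 0.3417266187 = 28.41726619
Then, compute burden:
B = k * D / 1000 = 28.41726619 * 132 / 1000
= 3751.079137 / 1000
= 3.7511 m


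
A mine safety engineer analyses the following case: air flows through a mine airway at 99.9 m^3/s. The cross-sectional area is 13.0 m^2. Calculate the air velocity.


Velocity = flow rate / cross-sectional area
= 99.9 / 13.0
= 7.6846 m/s

7.6846 m/s


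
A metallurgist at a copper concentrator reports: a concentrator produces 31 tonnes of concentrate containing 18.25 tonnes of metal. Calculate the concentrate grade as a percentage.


Grade = (metal in concentrate / concentrate mass) * 100
= (18.25 / 31) * 100
= 0.5887096774 * 100
= 58.871%

58.871%


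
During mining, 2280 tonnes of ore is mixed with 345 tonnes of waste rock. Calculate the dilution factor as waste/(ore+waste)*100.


13.1429%

Total material = ore + waste
= 2280 + 345 = 2625 tonnes
Dilution = waste / total * 100
= 345 / 2625 * 100
= 0.1314285714 * 100
= 13.1429%


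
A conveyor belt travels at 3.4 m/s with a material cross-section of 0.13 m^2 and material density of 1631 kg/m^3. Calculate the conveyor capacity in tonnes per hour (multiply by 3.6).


Volumetric flow = speed * area
= 3.4 * 0.13 = 0.442 m^3/s
Mass flow = volumetric * density
= 0.442 * 1631 = 720.902 kg/s
Convert to t/h: multiply by 3.6
Capacity = 720.902 * 3.6
= 2595.2472 t/h

2595.2472 t/h


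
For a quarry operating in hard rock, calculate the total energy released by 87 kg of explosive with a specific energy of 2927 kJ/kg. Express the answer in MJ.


Energy = mass * specific_energy / 1000
= 87 * 2927 / 1000
= 254649 / 1000
= 254.649 MJ

254.649 MJ


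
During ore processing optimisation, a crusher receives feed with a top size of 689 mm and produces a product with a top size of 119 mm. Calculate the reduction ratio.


5.7899

Reduction ratio = feed size / product size
= 689 / 119
= 5.7899


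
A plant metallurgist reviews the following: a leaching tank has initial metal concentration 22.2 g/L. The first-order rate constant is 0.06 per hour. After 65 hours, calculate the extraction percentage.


97.9758%

Compute the exponent:
-k * t = -0.06 * 65 = -3.9
Remaining concentration:
C = 22.2 * exp(-3.9)
= 22.2 * 0.02024191145
= 0.4493704341 g/L
Extracted = 22.2 - 0.4493704341 = 21.75062957 g/L
Extraction % = 21.75062957 / 22.2 * 100
= 97.9758%


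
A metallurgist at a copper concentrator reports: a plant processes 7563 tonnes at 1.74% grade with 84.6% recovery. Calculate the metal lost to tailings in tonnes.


Total metal in feed:
= 7563 * 1.74 / 100 = 131.5962 tonnes
Metal recovered:
= 131.5962 * 84.6 / 100 = 111.3303852 tonnes
Metal lost to tailings:
= 131.5962 - 111.3303852
= 20.2658 tonnes

20.2658 tonnes


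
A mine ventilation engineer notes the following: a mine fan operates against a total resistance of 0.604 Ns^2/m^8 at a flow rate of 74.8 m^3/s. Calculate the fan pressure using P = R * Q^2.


Compute Q^2:
Q^2 = 74.8^2 = 5595.04
Compute pressure:
P = R * Q^2 = 0.604 * 5595.04
= 3379.4042 Pa

3379.4042 Pa


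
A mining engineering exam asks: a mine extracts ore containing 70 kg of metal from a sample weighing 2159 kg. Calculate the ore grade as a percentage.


3.2422%

Ore grade = (metal mass / ore mass) * 100
= (70 / 2159) * 100
= 0.03242241779 * 100
= 3.2422%


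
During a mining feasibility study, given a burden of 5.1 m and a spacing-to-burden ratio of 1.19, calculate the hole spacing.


Spacing = burden * ratio
= 5.1 * 1.19
= 6.069 m

6.069 m


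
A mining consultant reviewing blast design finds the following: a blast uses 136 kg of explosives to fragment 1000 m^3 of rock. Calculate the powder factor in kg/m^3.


Powder factor = explosive mass / rock volume
= 136 / 1000
= 0.136 kg/m^3

0.136 kg/m^3


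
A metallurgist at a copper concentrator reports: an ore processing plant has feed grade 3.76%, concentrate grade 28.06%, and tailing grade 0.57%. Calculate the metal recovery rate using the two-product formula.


Using the two-product formula:
R = 100 * c * (f - t) / (f * (c - t))
Numerator = 100 * 28.06 * (3.76 - 0.57)
= 100 * 28.06 * 3.19
= 8951.14
Denominator = 3.76 * (28.06 - 0.57)
= 3.76 * 27.49
= 103.3624
R = 8951.14 / 103.3624
= 86.5996%

86.5996%


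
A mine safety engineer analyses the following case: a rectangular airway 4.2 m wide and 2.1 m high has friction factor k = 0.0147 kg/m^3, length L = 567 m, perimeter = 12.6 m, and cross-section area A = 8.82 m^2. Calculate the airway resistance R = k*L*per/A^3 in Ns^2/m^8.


0.1531 Ns^2/m^8

Compute the numerator:
k * L * per = 0.0147 * 567 * 12.6
= 105.01974
Compute the denominator:
A^3 = 8.82^3 = 686.128968
Resistance:
R = 105.01974 / 686.128968
= 0.1531 Ns^2/m^8


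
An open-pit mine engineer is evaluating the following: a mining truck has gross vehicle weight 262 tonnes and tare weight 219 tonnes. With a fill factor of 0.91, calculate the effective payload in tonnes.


39.13 tonnes

Maximum payload = gross - tare
= 262 - 219 = 43 tonnes
Effective payload = max payload * fill factor
= 43 * 0.91
= 39.13 tonnes


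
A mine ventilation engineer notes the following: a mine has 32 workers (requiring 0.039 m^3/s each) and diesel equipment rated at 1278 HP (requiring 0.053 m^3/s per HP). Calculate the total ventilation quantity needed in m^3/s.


Airflow for workers:
Q_people = 32 * 0.039 = 1.248 m^3/s
Airflow for diesel equipment:
Q_diesel = 1278 * 0.053 = 67.734 m^3/s
Total ventilation:
Q_total = 1.248 + 67.734
= 68.982 m^3/s

68.982 m^3/s


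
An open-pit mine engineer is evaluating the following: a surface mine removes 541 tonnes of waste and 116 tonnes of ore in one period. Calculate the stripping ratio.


Stripping ratio = waste tonnage / ore tonnage
= 541 / 116
= 4.6638

4.6638


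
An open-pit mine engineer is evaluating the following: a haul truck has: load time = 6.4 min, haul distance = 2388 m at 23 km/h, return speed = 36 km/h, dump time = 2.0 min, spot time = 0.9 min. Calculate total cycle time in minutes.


19.5096 min

Convert haul speed to m/min: 23 * 1000/60 = 383.3333333 m/min
Haul time = 2388 / 383.3333333 = 6.229565217 min
Convert return speed to m/min: 36 * 1000/60 = 600 m/min
Return time = 2388 / 600 = 3.98 min
Total cycle time:
= 6.4 + 6.229565217 + 2.0 + 3.98 + 0.9
= 19.5096 min


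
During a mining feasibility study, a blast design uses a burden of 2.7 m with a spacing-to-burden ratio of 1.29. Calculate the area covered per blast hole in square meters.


First, find the spacing:
Spacing = burden * ratio = 2.7 * 1.29
= 3.483 m
Then, calculate the area:
Area = burden * spacing = 2.7 * 3.483
= 9.4041 m^2

9.4041 m^2


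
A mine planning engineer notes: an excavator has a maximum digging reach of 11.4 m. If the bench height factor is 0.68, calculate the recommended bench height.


7.752 m

Bench height = reach * factor
= 11.4 * 0.68
= 7.752 m


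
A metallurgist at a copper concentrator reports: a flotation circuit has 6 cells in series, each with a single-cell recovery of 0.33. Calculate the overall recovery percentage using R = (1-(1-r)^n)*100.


90.9542%

Complement of single-cell recovery:
1 - r = 1 - 0.33 = 0.67
Raise to power n:
(1 - r)^6 = 0.67^6 = 0.09045838217
Overall recovery:
R = (1 - 0.09045838217) * 100
= 90.9542%


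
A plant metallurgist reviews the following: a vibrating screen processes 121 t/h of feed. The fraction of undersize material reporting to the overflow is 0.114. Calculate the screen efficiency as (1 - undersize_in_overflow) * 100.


Screen efficiency = (1 - fraction of undersize in overflow) * 100
= (1 - 0.114) * 100
= 0.886 * 100
= 88.6%

88.6%


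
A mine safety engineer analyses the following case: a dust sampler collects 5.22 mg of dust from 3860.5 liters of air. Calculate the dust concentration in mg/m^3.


Convert liters to m^3: 1 m^3 = 1000 L
Concentration = mass / volume * 1000
= 5.22 / 3860.5 * 1000
= 0.001352156456 * 1000
= 1.3522 mg/m^3

1.3522 mg/m^3


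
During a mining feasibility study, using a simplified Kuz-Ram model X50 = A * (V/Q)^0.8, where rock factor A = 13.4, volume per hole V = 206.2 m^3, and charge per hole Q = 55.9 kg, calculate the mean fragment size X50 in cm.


38.0721 cm

Compute V/Q:
V/Q = 206.2 / 55.9 = 3.688729875
Raise to the power 0.8:
(V/Q)^0.8 = 3.688729875^0.8 = 2.841197883
Multiply by A:
X50 = 13.4 * 2.841197883
= 38.0721 cm


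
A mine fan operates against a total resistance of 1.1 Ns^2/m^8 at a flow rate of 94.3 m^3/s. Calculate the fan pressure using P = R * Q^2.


Compute Q^2:
Q^2 = 94.3^2 = 8892.49
Compute pressure:
P = R * Q^2 = 1.1 * 8892.49
= 9781.739 Pa

9781.739 Pa


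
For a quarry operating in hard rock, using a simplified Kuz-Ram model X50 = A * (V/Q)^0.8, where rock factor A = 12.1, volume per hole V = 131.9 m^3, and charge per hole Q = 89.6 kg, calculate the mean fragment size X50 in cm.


16.4867 cm

Compute V/Q:
V/Q = 131.9 / 89.6 = 1.472098214
Raise to the power 0.8:
(V/Q)^0.8 = 1.472098214^0.8 = 1.362540527
Multiply by A:
X50 = 12.1 * 1.362540527
= 16.4867 cm


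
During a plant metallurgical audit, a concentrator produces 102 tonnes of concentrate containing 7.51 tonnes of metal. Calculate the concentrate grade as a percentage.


Grade = (metal in concentrate / concentrate mass) * 100
= (7.51 / 102) * 100
= 0.07362745098 * 100
= 7.3627%

7.3627%


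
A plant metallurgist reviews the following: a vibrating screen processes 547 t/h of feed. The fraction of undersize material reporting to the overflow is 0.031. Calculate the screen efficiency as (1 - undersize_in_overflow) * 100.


96.9%

Screen efficiency = (1 - fraction of undersize in overflow) * 100
= (1 - 0.031) * 100
= 0.969 * 100
= 96.9%


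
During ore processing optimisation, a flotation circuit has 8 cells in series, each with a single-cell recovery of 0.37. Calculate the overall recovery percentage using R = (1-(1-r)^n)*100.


Complement of single-cell recovery:
1 - r = 1 - 0.37 = 0.63
Raise to power n:
(1 - r)^8 = 0.63^8 = 0.02481557803
Overall recovery:
R = (1 - 0.02481557803) * 100
= 97.5184%

97.5184%


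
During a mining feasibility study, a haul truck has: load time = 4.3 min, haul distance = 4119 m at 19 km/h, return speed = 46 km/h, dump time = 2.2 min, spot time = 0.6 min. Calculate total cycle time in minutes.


25.48 min

Convert haul speed to m/min: 19 * 1000/60 = 316.6666667 m/min
Haul time = 4119 / 316.6666667 = 13.00736842 min
Convert return speed to m/min: 46 * 1000/60 = 766.6666667 m/min
Return time = 4119 / 766.6666667 = 5.372608696 min
Total cycle time:
= 4.3 + 13.00736842 + 2.2 + 5.372608696 + 0.6
= 25.48 min


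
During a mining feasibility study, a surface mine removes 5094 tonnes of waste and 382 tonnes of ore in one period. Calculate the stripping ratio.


Stripping ratio = waste tonnage / ore tonnage
= 5094 / 382
= 13.3351

13.3351


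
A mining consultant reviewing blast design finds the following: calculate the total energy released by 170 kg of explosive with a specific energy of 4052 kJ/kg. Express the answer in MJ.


688.84 MJ

Energy = mass * specific_energy / 1000
= 170 * 4052 / 1000
= 688840 / 1000
= 688.84 MJ


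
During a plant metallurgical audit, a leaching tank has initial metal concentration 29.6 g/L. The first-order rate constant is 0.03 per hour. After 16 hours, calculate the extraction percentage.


Compute the exponent:
-k * t = -0.03 * 16 = -0.48
Remaining concentration:
C = 29.6 * exp(-0.48)
= 29.6 * 0.6187833918
= 18.3159884 g/L
Extracted = 29.6 - 18.3159884 = 11.2840116 g/L
Extraction % = 11.2840116 / 29.6 * 100
= 38.1217%

38.1217%


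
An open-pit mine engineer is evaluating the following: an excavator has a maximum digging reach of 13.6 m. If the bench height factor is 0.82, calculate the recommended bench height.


Bench height = reach * factor
= 13.6 * 0.82
= 11.152 m

11.152 m


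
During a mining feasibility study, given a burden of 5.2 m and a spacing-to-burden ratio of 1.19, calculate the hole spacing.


Spacing = burden * ratio
= 5.2 * 1.19
= 6.188 m

6.188 m


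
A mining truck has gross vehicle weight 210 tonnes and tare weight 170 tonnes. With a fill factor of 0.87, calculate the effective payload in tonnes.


34.8 tonnes

Maximum payload = gross - tare
= 210 - 170 = 40 tonnes
Effective payload = max payload * fill factor
= 40 * 0.87
= 34.8 tonnes


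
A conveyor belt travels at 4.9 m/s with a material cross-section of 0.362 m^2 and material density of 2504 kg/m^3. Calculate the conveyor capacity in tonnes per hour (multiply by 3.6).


Volumetric flow = speed * area
= 4.9 * 0.362 = 1.7738 m^3/s
Mass flow = volumetric * density
= 1.7738 * 2504 = 4441.5952 kg/s
Convert to t/h: multiply by 3.6
Capacity = 4441.5952 * 3.6
= 15989.7427 t/h

15989.7427 t/h


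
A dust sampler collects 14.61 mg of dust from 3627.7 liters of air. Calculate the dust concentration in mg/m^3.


4.0273 mg/m^3

Convert liters to m^3: 1 m^3 = 1000 L
Concentration = mass / volume * 1000
= 14.61 / 3627.7 * 1000
= 0.00402734515 * 1000
= 4.0273 mg/m^3


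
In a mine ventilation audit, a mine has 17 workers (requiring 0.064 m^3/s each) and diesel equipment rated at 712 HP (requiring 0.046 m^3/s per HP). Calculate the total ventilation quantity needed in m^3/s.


33.84 m^3/s

Airflow for workers:
Q_people = 17 * 0.064 = 1.088 m^3/s
Airflow for diesel equipment:
Q_diesel = 712 * 0.046 = 32.752 m^3/s
Total ventilation:
Q_total = 1.088 + 32.752
= 33.84 m^3/s


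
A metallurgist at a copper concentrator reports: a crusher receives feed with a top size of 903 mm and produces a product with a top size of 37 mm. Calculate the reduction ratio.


24.4054

Reduction ratio = feed size / product size
= 903 / 37
= 24.4054


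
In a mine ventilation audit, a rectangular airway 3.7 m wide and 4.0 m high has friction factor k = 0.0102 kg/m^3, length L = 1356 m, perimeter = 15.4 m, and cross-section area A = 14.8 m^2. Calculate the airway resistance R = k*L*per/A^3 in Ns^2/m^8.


0.0657 Ns^2/m^8

Compute the numerator:
k * L * per = 0.0102 * 1356 * 15.4
= 213.00048
Compute the denominator:
A^3 = 14.8^3 = 3241.792
Resistance:
R = 213.00048 / 3241.792
= 0.0657 Ns^2/m^8


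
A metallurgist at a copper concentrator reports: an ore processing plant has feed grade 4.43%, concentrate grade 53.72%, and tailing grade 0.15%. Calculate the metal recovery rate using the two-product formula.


96.8845%

Using the two-product formula:
R = 100 * c * (f - t) / (f * (c - t))
Numerator = 100 * 53.72 * (4.43 - 0.15)
= 100 * 53.72 * 4.28
= 22992.16
Denominator = 4.43 * (53.72 - 0.15)
= 4.43 * 53.57
= 237.3151
R = 22992.16 / 237.3151
= 96.8845%


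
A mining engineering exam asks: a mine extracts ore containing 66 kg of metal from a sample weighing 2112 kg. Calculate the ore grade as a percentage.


3.125%

Ore grade = (metal mass / ore mass) * 100
= (66 / 2112) * 100
= 0.03125 * 100
= 3.125%


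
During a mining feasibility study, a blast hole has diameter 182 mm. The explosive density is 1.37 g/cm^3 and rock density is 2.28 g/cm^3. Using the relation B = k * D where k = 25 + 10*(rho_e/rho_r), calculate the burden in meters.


First, compute k:
rho_e / rho_r = 1.37 / 2.28 = 0.600877193
k = 25 + 10 * 0.600877193 = 31.00877193
Then, compute burden:
B = k * D / 1000 = 31.00877193 * 182 / 1000
= 5643.596491 / 1000
= 5.6436 m

5.6436 m


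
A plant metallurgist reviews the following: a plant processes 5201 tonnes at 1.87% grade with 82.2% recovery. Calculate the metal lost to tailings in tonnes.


Total metal in feed:
= 5201 * 1.87 / 100 = 97.2587 tonnes
Metal recovered:
= 97.2587 * 82.2 / 100 = 79.9466514 tonnes
Metal lost to tailings:
= 97.2587 - 79.9466514
= 17.312 tonnes

17.312 tonnes


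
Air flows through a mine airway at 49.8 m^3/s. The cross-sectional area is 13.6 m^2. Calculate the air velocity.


3.6618 m/s

Velocity = flow rate / cross-sectional area
= 49.8 / 13.6
= 3.6618 m/s


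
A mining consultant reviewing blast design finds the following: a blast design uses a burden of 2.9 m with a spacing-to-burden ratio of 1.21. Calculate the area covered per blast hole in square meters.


First, find the spacing:
Spacing = burden * ratio = 2.9 * 1.21
= 3.509 m
Then, calculate the area:
Area = burden * spacing = 2.9 * 3.509
= 10.1761 m^2

10.1761 m^2


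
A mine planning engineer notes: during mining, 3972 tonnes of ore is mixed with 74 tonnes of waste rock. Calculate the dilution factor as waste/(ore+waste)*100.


Total material = ore + waste
= 3972 + 74 = 4046 tonnes
Dilution = waste / total * 100
= 74 / 4046 * 100
= 0.01828966881 * 100
= 1.829%

1.829%


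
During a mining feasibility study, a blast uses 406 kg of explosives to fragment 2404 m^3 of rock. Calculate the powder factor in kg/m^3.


0.1689 kg/m^3

Powder factor = explosive mass / rock volume
= 406 / 2404
= 0.1689 kg/m^3


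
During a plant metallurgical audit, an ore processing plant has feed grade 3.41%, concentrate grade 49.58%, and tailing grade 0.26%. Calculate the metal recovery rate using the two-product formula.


92.8623%

Using the two-product formula:
R = 100 * c * (f - t) / (f * (c - t))
Numerator = 100 * 49.58 * (3.41 - 0.26)
= 100 * 49.58 * 3.15
= 15617.7
Denominator = 3.41 * (49.58 - 0.26)
= 3.41 * 49.32
= 168.1812
R = 15617.7 / 168.1812
= 92.8623%


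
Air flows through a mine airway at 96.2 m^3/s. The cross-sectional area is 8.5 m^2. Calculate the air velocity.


Velocity = flow rate / cross-sectional area
= 96.2 / 8.5
= 11.3176 m/s

11.3176 m/s


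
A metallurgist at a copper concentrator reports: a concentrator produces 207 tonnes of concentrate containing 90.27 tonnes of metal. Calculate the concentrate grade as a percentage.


43.6087%

Grade = (metal in concentrate / concentrate mass) * 100
= (90.27 / 207) * 100
= 0.4360869565 * 100
= 43.6087%


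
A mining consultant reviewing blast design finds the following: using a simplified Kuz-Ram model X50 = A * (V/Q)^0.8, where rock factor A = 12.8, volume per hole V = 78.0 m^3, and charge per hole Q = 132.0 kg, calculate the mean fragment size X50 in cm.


8.4028 cm

Compute V/Q:
V/Q = 78.0 / 132.0 = 0.5909090909
Raise to the power 0.8:
(V/Q)^0.8 = 0.5909090909^0.8 = 0.6564724988
Multiply by A:
X50 = 12.8 * 0.6564724988
= 8.4028 cm


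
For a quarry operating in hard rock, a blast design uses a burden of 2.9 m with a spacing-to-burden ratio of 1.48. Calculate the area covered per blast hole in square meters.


12.4468 m^2

First, find the spacing:
Spacing = burden * ratio = 2.9 * 1.48
= 4.292 m
Then, calculate the area:
Area = burden * spacing = 2.9 * 4.292
= 12.4468 m^2


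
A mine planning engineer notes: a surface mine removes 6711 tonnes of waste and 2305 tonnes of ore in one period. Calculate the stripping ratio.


2.9115

Stripping ratio = waste tonnage / ore tonnage
= 6711 / 2305
= 2.9115


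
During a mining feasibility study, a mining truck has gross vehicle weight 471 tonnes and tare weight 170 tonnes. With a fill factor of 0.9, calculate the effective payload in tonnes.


Maximum payload = gross - tare
= 471 - 170 = 301 tonnes
Effective payload = max payload * fill factor
= 301 * 0.9
= 270.9 tonnes

270.9 tonnes


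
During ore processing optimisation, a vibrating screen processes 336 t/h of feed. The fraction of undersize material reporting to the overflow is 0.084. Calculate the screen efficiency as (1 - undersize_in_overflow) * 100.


91.6%

Screen efficiency = (1 - fraction of undersize in overflow) * 100
= (1 - 0.084) * 100
= 0.916 * 100
= 91.6%


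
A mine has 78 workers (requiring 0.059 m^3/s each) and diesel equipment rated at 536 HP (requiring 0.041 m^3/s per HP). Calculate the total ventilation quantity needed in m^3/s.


Airflow for workers:
Q_people = 78 * 0.059 = 4.602 m^3/s
Airflow for diesel equipment:
Q_diesel = 536 * 0.041 = 21.976 m^3/s
Total ventilation:
Q_total = 4.602 + 21.976
= 26.578 m^3/s

26.578 m^3/s


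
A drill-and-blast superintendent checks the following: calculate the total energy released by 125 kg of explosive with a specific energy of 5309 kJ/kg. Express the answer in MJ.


Energy = mass * specific_energy / 1000
= 125 * 5309 / 1000
= 663625 / 1000
= 663.625 MJ

663.625 MJ


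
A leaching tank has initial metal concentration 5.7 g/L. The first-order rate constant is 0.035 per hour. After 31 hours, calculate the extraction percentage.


Compute the exponent:
-k * t = -0.035 * 31 = -1.085
Remaining concentration:
C = 5.7 * exp(-1.085)
= 5.7 * 0.3379017859
= 1.92604018 g/L
Extracted = 5.7 - 1.92604018 = 3.77395982 g/L
Extraction % = 3.77395982 / 5.7 * 100
= 66.2098%

66.2098%


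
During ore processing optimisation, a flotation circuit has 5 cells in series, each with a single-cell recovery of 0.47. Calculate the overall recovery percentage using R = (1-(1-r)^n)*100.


Complement of single-cell recovery:
1 - r = 1 - 0.47 = 0.53
Raise to power n:
(1 - r)^5 = 0.53^5 = 0.0418195493
Overall recovery:
R = (1 - 0.0418195493) * 100
= 95.818%

95.818%


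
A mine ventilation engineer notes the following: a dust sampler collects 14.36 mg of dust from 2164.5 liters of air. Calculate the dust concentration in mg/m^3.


6.6343 mg/m^3

Convert liters to m^3: 1 m^3 = 1000 L
Concentration = mass / volume * 1000
= 14.36 / 2164.5 * 1000
= 0.006634326634 * 1000
= 6.6343 mg/m^3


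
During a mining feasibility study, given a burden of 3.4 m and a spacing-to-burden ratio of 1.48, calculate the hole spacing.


5.032 m

Spacing = burden * ratio
= 3.4 * 1.48
= 5.032 m


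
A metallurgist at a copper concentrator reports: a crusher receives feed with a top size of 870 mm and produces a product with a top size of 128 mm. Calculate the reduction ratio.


Reduction ratio = feed size / product size
= 870 / 128
= 6.7969

6.7969


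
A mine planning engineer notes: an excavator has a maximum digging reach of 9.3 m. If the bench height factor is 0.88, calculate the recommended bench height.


8.184 m

Bench height = reach * factor
= 9.3 * 0.88
= 8.184 m
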